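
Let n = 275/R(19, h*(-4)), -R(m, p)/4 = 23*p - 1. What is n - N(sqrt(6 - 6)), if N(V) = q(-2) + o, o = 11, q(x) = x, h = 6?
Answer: -19633/2212 ≈ -8.8757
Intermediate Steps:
R(m, p) = 4 - 92*p (R(m, p) = -4*(23*p - 1) = -4*(-1 + 23*p) = 4 - 92*p)
N(V) = 9 (N(V) = -2 + 11 = 9)
n = 275/2212 (n = 275/(4 - 552*(-4)) = 275/(4 - 92*(-24)) = 275/(4 + 2208) = 275/2212 ≈ 0.12432)
n - N(sqrt(6 - 6)) = 275/2212 - 1*9 = 275/2212 - 9 = -19633/2212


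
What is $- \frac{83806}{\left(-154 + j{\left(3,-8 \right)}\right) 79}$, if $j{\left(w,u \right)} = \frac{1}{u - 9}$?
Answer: $\frac{1424702}{206901} \approx 6.8859$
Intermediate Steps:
$j{\left(w,u \right)} = \frac{1}{-9 + u}$
$- \frac{83806}{\left(-154 + j{\left(3,-8 \right)}\right) 79} = - \frac{83806}{\left(-154 + \frac{1}{-9 - 8}\right) 79} = - \frac{83806}{\left(-154 + \frac{1}{-17}\right) 79} = - \frac{83806}{\left(-154 - \frac{1}{17}\right) 79} = - \frac{83806}{\left(- \frac{2619}{17}\right) 79} = - \frac{83806}{- \frac{206901}{17}} = \left(-83806\right) \left(- \frac{17}{206901}\right) = \frac{1424702}{206901}$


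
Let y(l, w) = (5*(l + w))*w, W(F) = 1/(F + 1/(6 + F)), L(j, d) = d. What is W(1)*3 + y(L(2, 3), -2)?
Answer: -59/8 ≈ -7.3750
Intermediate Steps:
y(l, w) = w*(5*l + 5*w) (y(l, w) = (5*l + 5*w)*w = w*(5*l + 5*w))
W(1)*3 + y(L(2, 3), -2) = ((6 + 1)/(1 + 1**2 + 6*1))*3 + 5*(-2)*(3 - 2) = (7/(1 + 1 + 6))*3 + 5*(-2)*1 = (7/8)*3 - 10 = 21/8 - 10 = -59/8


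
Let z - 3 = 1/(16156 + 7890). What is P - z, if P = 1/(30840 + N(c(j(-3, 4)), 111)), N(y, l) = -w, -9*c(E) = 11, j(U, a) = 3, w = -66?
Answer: -557375972/185791419 ≈ -3.0000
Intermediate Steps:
c(E) = -11/9 (c(E) = -⅑*11 = -11/9)
N(y, l) = 66 (N(y, l) = -1*(-66) = 66)
P = 1/30906 (P = 1/(30840 + 66) = 1/30906 ≈ 3.2356e-5)
z = 72139/24046 (z = 3 + 1/(16156 + 7890) = 3 + 1/24046 = 72139/24046 ≈ 3.0000)
P - z = 1/30906 - 1*72139/24046 = 1/30906 - 72139/24046 = -557375972/185791419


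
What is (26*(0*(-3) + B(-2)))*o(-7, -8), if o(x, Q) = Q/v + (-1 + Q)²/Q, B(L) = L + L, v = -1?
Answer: 221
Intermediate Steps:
B(L) = 2*L
o(x, Q) = -Q + (-1 + Q)²/Q (o(x, Q) = Q/(-1) + (-1 + Q)²/Q = Q*(-1) + (-1 + Q)²/Q = -Q + (-1 + Q)²/Q)
(26*(0*(-3) + B(-2)))*o(-7, -8) = (26*(0*(-3) + 2*(-2)))*(-2 + 1/(-8)) = (26*(0 - 4))*(-2 - ⅛) = (26*(-4))*(-17/8) = -104*(-17/8) = 221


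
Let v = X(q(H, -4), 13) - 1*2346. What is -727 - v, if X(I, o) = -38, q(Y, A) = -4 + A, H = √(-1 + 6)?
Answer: 1657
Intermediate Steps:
H = √5 ≈ 2.2361
v = -2384 (v = -38 - 1*2346 = -38 - 2346 = -2384)
-727 - v = -727 - 1*(-2384) = -727 + 2384 = 1657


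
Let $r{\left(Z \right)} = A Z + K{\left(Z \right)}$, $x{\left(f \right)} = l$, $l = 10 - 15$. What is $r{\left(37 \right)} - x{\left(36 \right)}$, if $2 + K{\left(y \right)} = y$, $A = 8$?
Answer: $336$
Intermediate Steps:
$l = -5$
$K{\left(y \right)} = -2 + y$
$x{\left(f \right)} = -5$
$r{\left(Z \right)} = -2 + 9 Z$ ($r{\left(Z \right)} = 8 Z + \left(-2 + Z\right) = -2 + 9 Z$)
$r{\left(37 \right)} - x{\left(36 \right)} = \left(-2 + 9 \cdot 37\right) - -5 = \left(-2 + 333\right) + 5 = 331 + 5 = 336$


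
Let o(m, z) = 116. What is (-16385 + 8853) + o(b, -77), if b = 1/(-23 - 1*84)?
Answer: -7416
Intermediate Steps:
b = -1/107 (b = 1/(-23 - 84) = 1/(-107) = -1/107 ≈ -0.0093458)
(-16385 + 8853) + o(b, -77) = (-16385 + 8853) + 116 = -7532 + 116 = -7416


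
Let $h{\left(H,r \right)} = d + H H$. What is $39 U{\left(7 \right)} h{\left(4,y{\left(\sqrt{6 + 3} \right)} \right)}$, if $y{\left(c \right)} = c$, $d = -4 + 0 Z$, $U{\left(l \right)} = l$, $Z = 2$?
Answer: $3276$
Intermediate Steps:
$d = -4$ ($d = -4 + 0 \cdot 2 = -4 + 0 = -4$)
$h{\left(H,r \right)} = -4 + H^{2}$ ($h{\left(H,r \right)} = -4 + H H = -4 + H^{2}$)
$39 U{\left(7 \right)} h{\left(4,y{\left(\sqrt{6 + 3} \right)} \right)} = 39 \cdot 7 \left(-4 + 4^{2}\right) = 273 \left(-4 + 16\right) = 273 \cdot 12 = 3276$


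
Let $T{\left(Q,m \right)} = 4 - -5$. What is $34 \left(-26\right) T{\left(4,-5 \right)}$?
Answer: $-7956$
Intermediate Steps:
$T{\left(Q,m \right)} = 9$ ($T{\left(Q,m \right)} = 4 + 5 = 9$)
$34 \left(-26\right) T{\left(4,-5 \right)} = 34 \left(-26\right) 9 = \left(-884\right) 9 = -7956$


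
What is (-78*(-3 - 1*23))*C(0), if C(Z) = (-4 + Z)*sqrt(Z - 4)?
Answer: -16224*I ≈ -16224.0*I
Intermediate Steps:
C(Z) = (-4 + Z)**(3/2) (C(Z) = (-4 + Z)*sqrt(-4 + Z) = (-4 + Z)**(3/2))
(-78*(-3 - 1*23))*C(0) = (-78*(-3 - 1*23))*(-4 + 0)**(3/2) = (-78*(-3 - 23))*(-4)**(3/2) = (-78*(-26))*(-8*I) = 2028*(-8*I) = -16224*I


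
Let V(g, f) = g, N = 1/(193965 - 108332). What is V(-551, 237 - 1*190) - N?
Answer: -47183784/85633 ≈ -551.00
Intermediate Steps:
N = 1/85633 ≈ 1.1678e-5
V(-551, 237 - 1*190) - N = -551 - 1*1/85633 = -551 - 1/85633 = -47183784/85633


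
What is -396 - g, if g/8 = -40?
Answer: -76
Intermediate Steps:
g = -320 (g = 8*(-40) = -320)
-396 - g = -396 - 1*(-320) = -396 + 320 = -76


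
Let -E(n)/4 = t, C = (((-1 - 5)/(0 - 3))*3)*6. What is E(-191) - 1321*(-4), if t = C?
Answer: 5140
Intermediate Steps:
C = 36 (C = (-6/(-3)*3)*6 = (-6*(-⅓)*3)*6 = (2*3)*6 = 6*6 = 36)
t = 36
E(n) = -144 (E(n) = -4*36 = -144)
E(-191) - 1321*(-4) = -144 - 1321*(-4) = -144 - 1*(-5284) = -144 + 5284 = 5140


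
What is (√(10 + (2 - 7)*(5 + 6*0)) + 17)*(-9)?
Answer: -153 - 9*I*√15 ≈ -153.0 - 34.857*I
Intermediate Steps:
(√(10 + (2 - 7)*(5 + 6*0)) + 17)*(-9) = (√(10 - 5*(5 + 0)) + 17)*(-9) = (√(10 - 5*5) + 17)*(-9) = (√(10 - 25) + 17)*(-9) = (√(-15) + 17)*(-9) = (I*√15 + 17)*(-9) = (17 + I*√15)*(-9) = -153 - 9*I*√15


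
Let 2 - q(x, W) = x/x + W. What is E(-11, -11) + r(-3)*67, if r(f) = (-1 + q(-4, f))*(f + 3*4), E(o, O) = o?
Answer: 1798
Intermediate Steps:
q(x, W) = 1 - W (q(x, W) = 2 - (x/x + W) = 2 - (1 + W) = 2 + (-1 - W) = 1 - W)
r(f) = -f*(12 + f) (r(f) = (-1 + (1 - f))*(f + 3*4) = (-f)*(f + 12) = (-f)*(12 + f) = -f*(12 + f))
E(-11, -11) + r(-3)*67 = -11 - 3*(-12 - 1*(-3))*67 = -11 - 3*(-12 + 3)*67 = -11 - 3*(-9)*67 = -11 + 27*67 = -11 + 1809 = 1798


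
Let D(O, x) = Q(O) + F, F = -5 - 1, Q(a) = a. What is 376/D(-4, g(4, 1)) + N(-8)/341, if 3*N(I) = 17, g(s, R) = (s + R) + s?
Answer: -192239/5115 ≈ -37.583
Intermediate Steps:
g(s, R) = R + 2*s (g(s, R) = (R + s) + s = R + 2*s)
F = -6
N(I) = 17/3 (N(I) = (⅓)*17 = 17/3)
D(O, x) = -6 + O (D(O, x) = O - 6 = -6 + O)
376/D(-4, g(4, 1)) + N(-8)/341 = 376/(-6 - 4) + (17/3)/341 = 376/(-10) + (17/3)*(1/341) = 376*(-⅒) + 17/1023 = -188/5 + 17/1023 = -192239/5115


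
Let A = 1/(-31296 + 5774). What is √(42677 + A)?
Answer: √27798623474146/25522 ≈ 206.58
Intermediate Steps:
A = -1/25522 (A = 1/(-25522) = -1/25522 ≈ -3.9182e-5)
√(42677 + A) = √(42677 - 1/25522) = √(1089202393/25522) = √27798623474146/25522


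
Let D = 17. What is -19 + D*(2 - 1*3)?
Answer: -36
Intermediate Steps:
-19 + D*(2 - 1*3) = -19 + 17*(2 - 1*3) = -19 + 17*(2 - 3) = -19 + 17*(-1) = -19 - 17 = -36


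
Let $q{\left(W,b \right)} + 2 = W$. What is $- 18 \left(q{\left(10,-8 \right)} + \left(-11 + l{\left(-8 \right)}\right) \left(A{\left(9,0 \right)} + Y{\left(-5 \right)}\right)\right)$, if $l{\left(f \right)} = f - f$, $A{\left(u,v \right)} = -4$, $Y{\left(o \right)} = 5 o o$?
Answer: $23814$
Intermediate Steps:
$Y{\left(o \right)} = 5 o^{2}$
$l{\left(f \right)} = 0$
$q{\left(W,b \right)} = -2 + W$
$- 18 \left(q{\left(10,-8 \right)} + \left(-11 + l{\left(-8 \right)}\right) \left(A{\left(9,0 \right)} + Y{\left(-5 \right)}\right)\right) = - 18 \left(\left(-2 + 10\right) + \left(-11 + 0\right) \left(-4 + 5 \left(-5\right)^{2}\right)\right) = - 18 \left(8 - 11 \left(-4 + 5 \cdot 25\right)\right) = - 18 \left(8 - 11 \left(-4 + 125\right)\right) = - 18 \left(8 - 1331\right) = \left(-18\right) \left(-1323\right) = 23814$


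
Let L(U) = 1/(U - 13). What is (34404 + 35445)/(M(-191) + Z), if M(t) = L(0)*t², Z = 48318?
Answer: 908037/591653 ≈ 1.5347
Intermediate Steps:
L(U) = 1/(-13 + U)
M(t) = -t²/13 (M(t) = t²/(-13 + 0) = t²/(-13) = -t²/13)
(34404 + 35445)/(M(-191) + Z) = (34404 + 35445)/(-1/13*(-191)² + 48318) = 69849/(-1/13*36481 + 48318) = 69849/(-36481/13 + 48318) = 69849/(591653/13) = 69849*(13/591653) = 908037/591653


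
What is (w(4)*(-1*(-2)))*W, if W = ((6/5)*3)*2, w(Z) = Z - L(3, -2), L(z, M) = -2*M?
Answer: 0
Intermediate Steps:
w(Z) = -4 + Z (w(Z) = Z - (-2)*(-2) = Z - 1*4 = Z - 4 = -4 + Z)
W = 36/5 (W = ((6*(⅕))*3)*2 = ((6/5)*3)*2 = (18/5)*2 = 36/5 ≈ 7.2000)
(w(4)*(-1*(-2)))*W = ((-4 + 4)*(-1*(-2)))*(36/5) = (0*2)*(36/5) = 0*(36/5) = 0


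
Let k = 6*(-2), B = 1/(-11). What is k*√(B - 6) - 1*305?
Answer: -305 - 12*I*√737/11 ≈ -305.0 - 29.616*I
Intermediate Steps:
B = -1/11 ≈ -0.090909
k = -12
k*√(B - 6) - 1*305 = -12*√(-1/11 - 6) - 1*305 = -12*I*√737/11 - 305 = -305 - 12*I*√737/11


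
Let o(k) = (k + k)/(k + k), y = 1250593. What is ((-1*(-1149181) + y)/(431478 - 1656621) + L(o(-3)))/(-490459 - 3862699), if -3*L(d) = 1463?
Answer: 599861177/5333241051594 ≈ 0.00011248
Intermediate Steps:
o(k) = 1 (o(k) = (2*k)/((2*k)) = (2*k)*(1/(2*k)) = 1)
L(d) = -1463/3 (L(d) = -1/3*1463 = -1463/3)
((-1*(-1149181) + y)/(431478 - 1656621) + L(o(-3)))/(-490459 - 3862699) = ((-1*(-1149181) + 1250593)/(431478 - 1656621) - 1463/3)/(-490459 - 3862699) = ((1149181 + 1250593)/(-1225143) - 1463/3)/(-4353158) = (2399774*(-1/1225143) - 1463/3)*(-1/4353158) = (-2399774/1225143 - 1463/3)*(-1/4353158) = -599861177/1225143*(-1/4353158) = 599861177/5333241051594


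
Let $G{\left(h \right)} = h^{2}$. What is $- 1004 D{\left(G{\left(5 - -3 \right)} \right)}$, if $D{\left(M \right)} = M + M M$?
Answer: $-4176640$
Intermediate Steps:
$D{\left(M \right)} = M + M^{2}$
$- 1004 D{\left(G{\left(5 - -3 \right)} \right)} = - 1004 \left(5 - -3\right)^{2} \left(1 + \left(5 - -3\right)^{2}\right) = - 1004 \left(5 + 3\right)^{2} \left(1 + \left(5 + 3\right)^{2}\right) = - 1004 \cdot 8^{2} \left(1 + 8^{2}\right) = - 1004 \cdot 64 \left(1 + 64\right) = - 1004 \cdot 64 \cdot 65 = \left(-1004\right) 4160 = -4176640$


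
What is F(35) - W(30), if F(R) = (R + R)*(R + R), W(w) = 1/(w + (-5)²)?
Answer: 269499/55 ≈ 4900.0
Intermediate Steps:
W(w) = 1/(25 + w) (W(w) = 1/(w + 25) = 1/(25 + w))
F(R) = 4*R² (F(R) = (2*R)*(2*R) = 4*R²)
F(35) - W(30) = 4*35² - 1/(25 + 30) = 4*1225 - 1/55 = 4900 - 1*1/55 = 4900 - 1/55 = 269499/55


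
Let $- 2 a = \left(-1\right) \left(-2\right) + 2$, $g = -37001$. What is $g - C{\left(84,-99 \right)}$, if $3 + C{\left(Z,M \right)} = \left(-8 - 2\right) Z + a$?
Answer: $-36156$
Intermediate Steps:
$a = -2$ ($a = - \frac{\left(-1\right) \left(-2\right) + 2}{2} = - \frac{2 + 2}{2} = \left(- \frac{1}{2}\right) 4 = -2$)
$C{\left(Z,M \right)} = -5 - 10 Z$ ($C{\left(Z,M \right)} = -3 + \left(\left(-8 - 2\right) Z - 2\right) = -3 - \left(2 + 10 Z\right) = -5 - 10 Z$)
$g - C{\left(84,-99 \right)} = -37001 - \left(-5 - 840\right) = -37001 - -845 = -37001 + 845 = -36156$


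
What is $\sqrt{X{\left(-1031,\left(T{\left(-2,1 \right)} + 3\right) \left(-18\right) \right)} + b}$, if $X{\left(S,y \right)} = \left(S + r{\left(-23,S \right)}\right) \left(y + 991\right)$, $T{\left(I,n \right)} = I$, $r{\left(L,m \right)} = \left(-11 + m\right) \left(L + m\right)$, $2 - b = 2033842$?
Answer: $9 \sqrt{13155281} \approx 32643.0$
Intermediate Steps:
$b = -2033840$ ($b = 2 - 2033842 = -2033840$)
$X{\left(S,y \right)} = \left(991 + y\right) \left(253 + S^{2} - 33 S\right)$ ($X{\left(S,y \right)} = \left(S - \left(-253 - S^{2} + 34 S\right)\right) \left(y + 991\right) = \left(S + \left(S^{2} + 253 - 11 S - 23 S\right)\right) \left(991 + y\right) = \left(S + \left(253 + S^{2} - 34 S\right)\right) \left(991 + y\right) = \left(253 + S^{2} - 33 S\right) \left(991 + y\right) = \left(991 + y\right) \left(253 + S^{2} - 33 S\right)$)
$\sqrt{X{\left(-1031,\left(T{\left(-2,1 \right)} + 3\right) \left(-18\right) \right)} + b} = \sqrt{\left(250723 - -33716793 + 991 \left(-1031\right)^{2} - 1031 \left(-2 + 3\right) \left(-18\right) + \left(-2 + 3\right) \left(-18\right) \left(253 + \left(-1031\right)^{2} - -35054\right)\right) - 2033840} = \sqrt{\left(250723 + 33716793 + 991 \cdot 1062961 - 1031 \cdot 1 \left(-18\right) + 1 \left(-18\right) \left(253 + 1062961 + 35054\right)\right) - 2033840} = \sqrt{\left(250723 + 33716793 + 1053394351 - -18558 - 19768824\right) - 2033840} = \sqrt{\left(250723 + 33716793 + 1053394351 + 18558 - 19768824\right) - 2033840} = \sqrt{1067611601 - 2033840} = \sqrt{1065577761} = 9 \sqrt{13155281}$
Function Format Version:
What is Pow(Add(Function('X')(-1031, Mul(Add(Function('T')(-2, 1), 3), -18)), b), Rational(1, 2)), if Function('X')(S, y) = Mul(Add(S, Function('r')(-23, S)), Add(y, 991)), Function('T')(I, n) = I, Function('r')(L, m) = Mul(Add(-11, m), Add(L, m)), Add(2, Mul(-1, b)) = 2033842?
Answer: Mul(9, Pow(13155281, Rational(1, 2))) ≈ 32643.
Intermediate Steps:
b = -2033840 (b = Add(2, Mul(-1, 2033842)) = Add(2, -2033842) = -2033840)
Function('X')(S, y) = Mul(Add(991, y), Add(253, Pow(S, 2), Mul(-33, S))) (Function('X')(S, y) = Mul(Add(S, Add(Pow(S, 2), Mul(-11, -23), Mul(-11, S), Mul(-23, S))), Add(y, 991)) = Mul(Add(S, Add(Pow(S, 2), 253, Mul(-11, S), Mul(-23, S))), Add(991, y)) = Mul(Add(S, Add(253, Pow(S, 2), Mul(-34, S))), Add(991, y)) = Mul(Add(253, Pow(S, 2), Mul(-33, S)), Add(991, y)) = Mul(Add(991, y), Add(253, Pow(S, 2), Mul(-33, S))))
Pow(Add(Function('X')(-1031, Mul(Add(Function('T')(-2, 1), 3), -18)), b), Rational(1, 2)) = Pow(Add(Add(250723, Mul(-32703, -1031), Mul(991, Pow(-1031, 2)), Mul(-1031, Mul(Add(-2, 3), -18)), Mul(Mul(Add(-2, 3), -18), Add(253, Pow(-1031, 2), Mul(-34, -1031)))), -2033840), Rational(1, 2)) = Pow(Add(Add(250723, 33716793, Mul(991, 1062961), Mul(-1031, Mul(1, -18)), Mul(Mul(1, -18), Add(253, 1062961, 35054))), -2033840), Rational(1, 2)) = Pow(Add(Add(250723, 33716793, 1053394351, Mul(-1031, -18), Mul(-18, 1098268)), -2033840), Rational(1, 2)) = Pow(Add(Add(250723, 33716793, 1053394351, 18558, -19768824), -2033840), Rational(1, 2)) = Pow(Add(1067611601, -2033840), Rational(1, 2)) = Pow(1065577761, Rational(1, 2)) = Mul(9, Pow(13155281, Rational(1, 2)))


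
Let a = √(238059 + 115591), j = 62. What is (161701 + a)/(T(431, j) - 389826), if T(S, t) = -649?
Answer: -161701/390475 - √14146/78095 ≈ -0.41564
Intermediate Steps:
a = 5*√14146 (a = √353650 = 5*√14146 ≈ 594.68)
(161701 + a)/(T(431, j) - 389826) = (161701 + 5*√14146)/(-649 - 389826) = (161701 + 5*√14146)/(-390475) = (161701 + 5*√14146)*(-1/390475) = -161701/390475 - √14146/78095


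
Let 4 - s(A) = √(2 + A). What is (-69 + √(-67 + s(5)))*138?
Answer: -9522 + 138*I*√(63 + √7) ≈ -9522.0 + 1118.1*I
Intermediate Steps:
s(A) = 4 - √(2 + A)
(-69 + √(-67 + s(5)))*138 = (-69 + √(-67 + (4 - √(2 + 5))))*138 = (-69 + √(-67 + (4 - √7)))*138 = (-69 + √(-63 - √7))*138 = -9522 + 138*√(-63 - √7)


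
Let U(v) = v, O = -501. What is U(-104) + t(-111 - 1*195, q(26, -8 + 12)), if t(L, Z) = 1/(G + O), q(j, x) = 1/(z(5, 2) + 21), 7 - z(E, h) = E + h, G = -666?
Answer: -121369/1167 ≈ -104.00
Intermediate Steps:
z(E, h) = 7 - E - h (z(E, h) = 7 - (E + h) = 7 + (-E - h) = 7 - E - h)
q(j, x) = 1/21 (q(j, x) = 1/((7 - 1*5 - 1*2) + 21) = 1/((7 - 5 - 2) + 21) = 1/(0 + 21) = 1/21)
t(L, Z) = -1/1167 (t(L, Z) = 1/(-666 - 501) = 1/(-1167) = -1/1167)
U(-104) + t(-111 - 1*195, q(26, -8 + 12)) = -104 - 1/1167 = -121369/1167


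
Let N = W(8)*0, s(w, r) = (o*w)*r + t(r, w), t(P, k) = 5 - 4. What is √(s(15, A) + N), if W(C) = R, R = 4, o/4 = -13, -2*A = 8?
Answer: √3121 ≈ 55.866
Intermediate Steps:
A = -4 (A = -½*8 = -4)
t(P, k) = 1
o = -52 (o = 4*(-13) = -52)
W(C) = 4
s(w, r) = 1 - 52*r*w (s(w, r) = (-52*w)*r + 1 = -52*r*w + 1 = 1 - 52*r*w)
N = 0 (N = 4*0 = 0)
√(s(15, A) + N) = √((1 - 52*(-4)*15) + 0) = √((1 + 3120) + 0) = √(3121 + 0) = √3121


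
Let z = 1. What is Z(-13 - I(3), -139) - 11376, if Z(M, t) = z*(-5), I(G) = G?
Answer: -11381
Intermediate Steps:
Z(M, t) = -5 (Z(M, t) = 1*(-5) = -5)
Z(-13 - I(3), -139) - 11376 = -5 - 11376 = -11381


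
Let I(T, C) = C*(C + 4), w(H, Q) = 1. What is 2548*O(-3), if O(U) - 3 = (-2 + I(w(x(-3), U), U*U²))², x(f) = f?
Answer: 976301872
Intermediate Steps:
I(T, C) = C*(4 + C)
O(U) = 3 + (-2 + U³*(4 + U³))² (O(U) = 3 + (-2 + (U*U²)*(4 + U*U²))² = 3 + (-2 + U³*(4 + U³))²)
2548*O(-3) = 2548*(3 + (-2 + (-3)³*(4 + (-3)³))²) = 2548*(3 + (-2 - 27*(4 - 27))²) = 2548*(3 + (-2 - 27*(-23))²) = 2548*(3 + (-2 + 621)²) = 2548*(3 + 619²) = 2548*(3 + 383161) = 2548*383164 = 976301872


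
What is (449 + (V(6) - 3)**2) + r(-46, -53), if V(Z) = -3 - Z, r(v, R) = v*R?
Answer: 3031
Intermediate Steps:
r(v, R) = R*v
(449 + (V(6) - 3)**2) + r(-46, -53) = (449 + ((-3 - 1*6) - 3)**2) - 53*(-46) = (449 + ((-3 - 6) - 3)**2) + 2438 = (449 + (-9 - 3)**2) + 2438 = (449 + (-12)**2) + 2438 = (449 + 144) + 2438 = 593 + 2438 = 3031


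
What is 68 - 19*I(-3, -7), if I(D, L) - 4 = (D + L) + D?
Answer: 239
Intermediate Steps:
I(D, L) = 4 + L + 2*D (I(D, L) = 4 + ((D + L) + D) = 4 + (L + 2*D) = 4 + L + 2*D)
68 - 19*I(-3, -7) = 68 - 19*(4 - 7 + 2*(-3)) = 68 - 19*(4 - 7 - 6) = 68 - 19*(-9) = 68 + 171 = 239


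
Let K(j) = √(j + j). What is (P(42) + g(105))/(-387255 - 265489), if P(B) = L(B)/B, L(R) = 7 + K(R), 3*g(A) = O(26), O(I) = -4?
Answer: 7/3916464 - √21/13707624 ≈ 1.4530e-6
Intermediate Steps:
K(j) = √2*√j (K(j) = √(2*j) = √2*√j)
g(A) = -4/3 (g(A) = (⅓)*(-4) = -4/3)
L(R) = 7 + √2*√R
P(B) = (7 + √2*√B)/B
(P(42) + g(105))/(-387255 - 265489) = ((7 + √2*√42)/42 - 4/3)/(-387255 - 265489) = ((7 + 2*√21)/42 - 4/3)/(-652744) = ((⅙ + √21/21) - 4/3)*(-1/652744) = (-7/6 + √21/21)*(-1/652744) = 7/3916464 - √21/13707624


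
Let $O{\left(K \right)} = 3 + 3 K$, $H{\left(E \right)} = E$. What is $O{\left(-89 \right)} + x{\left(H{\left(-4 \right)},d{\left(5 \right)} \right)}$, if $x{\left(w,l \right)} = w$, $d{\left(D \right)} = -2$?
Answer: $-268$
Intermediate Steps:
$O{\left(-89 \right)} + x{\left(H{\left(-4 \right)},d{\left(5 \right)} \right)} = \left(3 + 3 \left(-89\right)\right) - 4 = \left(3 - 267\right) - 4 = -264 - 4 = -268$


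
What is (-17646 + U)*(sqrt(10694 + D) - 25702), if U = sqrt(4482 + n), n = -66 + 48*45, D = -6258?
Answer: 4*(8823 - 2*sqrt(411))*(12851 - sqrt(1109)) ≈ 4.5028e+8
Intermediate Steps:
n = 2094 (n = -66 + 2160 = 2094)
U = 4*sqrt(411) (U = sqrt(4482 + 2094) = sqrt(6576) = 4*sqrt(411) ≈ 81.093)
(-17646 + U)*(sqrt(10694 + D) - 25702) = (-17646 + 4*sqrt(411))*(sqrt(10694 - 6258) - 25702) = (-17646 + 4*sqrt(411))*(sqrt(4436) - 25702) = (-17646 + 4*sqrt(411))*(2*sqrt(1109) - 25702) = (-17646 + 4*sqrt(411))*(-25702 + 2*sqrt(1109)) = (-25702 + 2*sqrt(1109))*(-17646 + 4*sqrt(411))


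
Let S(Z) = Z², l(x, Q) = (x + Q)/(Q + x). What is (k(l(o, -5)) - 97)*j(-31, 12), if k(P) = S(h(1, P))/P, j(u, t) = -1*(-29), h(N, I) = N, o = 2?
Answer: -2784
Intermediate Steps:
l(x, Q) = 1 (l(x, Q) = (Q + x)/(Q + x) = 1)
j(u, t) = 29
k(P) = 1/P (k(P) = 1²/P = 1/P)
(k(l(o, -5)) - 97)*j(-31, 12) = (1/1 - 97)*29 = (1 - 97)*29 = -96*29 = -2784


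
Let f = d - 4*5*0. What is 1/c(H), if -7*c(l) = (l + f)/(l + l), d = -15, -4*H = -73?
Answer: -1022/13 ≈ -78.615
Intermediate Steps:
H = 73/4 (H = -¼*(-73) = 73/4 ≈ 18.250)
f = -15 (f = -15 - 4*5*0 = -15 - 20*0 = -15 + 0 = -15)
c(l) = -(-15 + l)/(14*l) (c(l) = -(l - 15)/(7*(l + l)) = -(-15 + l)/(7*(2*l)) = -(-15 + l)*1/(2*l)/7 = -(-15 + l)/(14*l))
1/c(H) = 1/((15 - 1*73/4)/(14*(73/4))) = 1/((1/14)*(4/73)*(15 - 73/4)) = 1/((1/14)*(4/73)*(-13/4)) = 1/(-13/1022) = -1022/13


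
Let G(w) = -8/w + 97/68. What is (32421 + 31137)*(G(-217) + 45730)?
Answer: 21444897358467/7378 ≈ 2.9066e+9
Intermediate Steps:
G(w) = 97/68 - 8/w (G(w) = -8/w + 97*(1/68) = -8/w + 97/68 = 97/68 - 8/w)
(32421 + 31137)*(G(-217) + 45730) = (32421 + 31137)*((97/68 - 8/(-217)) + 45730) = 63558*((97/68 - 8*(-1/217)) + 45730) = 63558*((97/68 + 8/217) + 45730) = 63558*(21593/14756 + 45730) = 63558*(674813473/14756) = 21444897358467/7378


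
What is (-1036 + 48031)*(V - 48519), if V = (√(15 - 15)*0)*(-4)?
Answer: -2280150405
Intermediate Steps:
V = 0 (V = (√0*0)*(-4) = (0*0)*(-4) = 0*(-4) = 0)
(-1036 + 48031)*(V - 48519) = (-1036 + 48031)*(0 - 48519) = 46995*(-48519) = -2280150405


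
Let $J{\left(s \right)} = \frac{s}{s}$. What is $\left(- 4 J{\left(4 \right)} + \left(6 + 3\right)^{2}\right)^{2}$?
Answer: $5929$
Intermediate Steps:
$J{\left(s \right)} = 1$
$\left(- 4 J{\left(4 \right)} + \left(6 + 3\right)^{2}\right)^{2} = \left(\left(-4\right) 1 + \left(6 + 3\right)^{2}\right)^{2} = \left(-4 + 9^{2}\right)^{2} = \left(-4 + 81\right)^{2} = 77^{2} = 5929$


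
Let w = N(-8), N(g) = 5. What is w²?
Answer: 25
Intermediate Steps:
w = 5
w² = 5² = 25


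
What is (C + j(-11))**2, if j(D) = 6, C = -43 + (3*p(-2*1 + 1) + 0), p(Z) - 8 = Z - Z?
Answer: 169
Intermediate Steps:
p(Z) = 8 (p(Z) = 8 + (Z - Z) = 8 + 0 = 8)
C = -19 (C = -43 + (3*8 + 0) = -43 + (24 + 0) = -43 + 24 = -19)
(C + j(-11))**2 = (-19 + 6)**2 = (-13)**2 = 169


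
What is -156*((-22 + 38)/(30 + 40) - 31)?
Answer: 168012/35 ≈ 4800.3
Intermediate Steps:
-156*((-22 + 38)/(30 + 40) - 31) = -156*(16/70 - 31) = -156*(16*(1/70) - 31) = -156*(8/35 - 31) = -156*(-1077/35) = 168012/35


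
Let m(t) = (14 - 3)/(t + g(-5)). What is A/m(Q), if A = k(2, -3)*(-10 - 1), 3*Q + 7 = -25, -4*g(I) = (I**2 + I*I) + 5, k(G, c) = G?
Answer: 293/6 ≈ 48.833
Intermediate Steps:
g(I) = -5/4 - I**2/2 (g(I) = -((I**2 + I*I) + 5)/4 = -((I**2 + I**2) + 5)/4 = -(2*I**2 + 5)/4 = -(5 + 2*I**2)/4 = -5/4 - I**2/2)
Q = -32/3 (Q = -7/3 + (1/3)*(-25) = -7/3 - 25/3 = -32/3 ≈ -10.667)
A = -22 (A = 2*(-10 - 1) = 2*(-11) = -22)
m(t) = 11/(-55/4 + t) (m(t) = (14 - 3)/(t + (-5/4 - 1/2*(-5)**2)) = 11/(t + (-5/4 - 1/2*25)) = 11/(t + (-5/4 - 25/2)) = 11/(t - 55/4) = 11/(-55/4 + t))
A/m(Q) = -22/(44/(-55 + 4*(-32/3))) = -22/(44/(-55 - 128/3)) = -22/(44/(-293/3)) = -22/(44*(-3/293)) = -22/(-132/293) = -22*(-293/132) = 293/6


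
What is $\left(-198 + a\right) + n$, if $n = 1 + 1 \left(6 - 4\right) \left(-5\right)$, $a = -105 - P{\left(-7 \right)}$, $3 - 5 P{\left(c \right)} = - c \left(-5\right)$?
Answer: $- \frac{1598}{5} \approx -319.6$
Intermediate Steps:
$P{\left(c \right)} = \frac{3}{5} - c$ ($P{\left(c \right)} = \frac{3}{5} - \frac{- c \left(-5\right)}{5} = \frac{3}{5} - \frac{5 c}{5} = \frac{3}{5} - c$)
$a = - \frac{563}{5}$ ($a = -105 - \left(\frac{3}{5} - -7\right) = -105 - \left(\frac{3}{5} + 7\right) = -105 - \frac{38}{5} = - \frac{563}{5} \approx -112.6$)
$n = -9$ ($n = 1 + 1 \cdot 2 \left(-5\right) = 1 + 1 \left(-10\right) = 1 - 10 = -9$)
$\left(-198 + a\right) + n = \left(-198 - \frac{563}{5}\right) - 9 = - \frac{1553}{5} - 9 = - \frac{1598}{5}$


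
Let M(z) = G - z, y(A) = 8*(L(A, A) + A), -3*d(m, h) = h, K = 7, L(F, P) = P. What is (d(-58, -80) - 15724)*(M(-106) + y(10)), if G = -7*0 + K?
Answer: -4285372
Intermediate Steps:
d(m, h) = -h/3
G = 7 (G = -7*0 + 7 = 0 + 7 = 7)
y(A) = 16*A (y(A) = 8*(A + A) = 8*(2*A) = 16*A)
M(z) = 7 - z
(d(-58, -80) - 15724)*(M(-106) + y(10)) = (-⅓*(-80) - 15724)*((7 - 1*(-106)) + 16*10) = (80/3 - 15724)*((7 + 106) + 160) = -47092*(113 + 160)/3 = -47092/3*273 = -4285372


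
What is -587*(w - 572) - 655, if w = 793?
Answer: -130382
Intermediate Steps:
-587*(w - 572) - 655 = -587*(793 - 572) - 655 = -587*221 - 655 = -129727 - 655 = -130382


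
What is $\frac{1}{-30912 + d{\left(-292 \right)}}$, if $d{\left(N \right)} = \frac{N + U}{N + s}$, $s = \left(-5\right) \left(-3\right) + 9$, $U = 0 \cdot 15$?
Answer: $- \frac{67}{2071031} \approx -3.2351 \cdot 10^{-5}$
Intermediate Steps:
$U = 0$
$s = 24$ ($s = 15 + 9 = 24$)
$d{\left(N \right)} = \frac{N}{24 + N}$ ($d{\left(N \right)} = \frac{N + 0}{N + 24} = \frac{N}{24 + N}$)
$\frac{1}{-30912 + d{\left(-292 \right)}} = \frac{1}{-30912 - \frac{292}{24 - 292}} = \frac{1}{-30912 - \frac{292}{-268}} = \frac{1}{-30912 - - \frac{73}{67}} = \frac{1}{-30912 + \frac{73}{67}} = \frac{1}{- \frac{2071031}{67}} = - \frac{67}{2071031}$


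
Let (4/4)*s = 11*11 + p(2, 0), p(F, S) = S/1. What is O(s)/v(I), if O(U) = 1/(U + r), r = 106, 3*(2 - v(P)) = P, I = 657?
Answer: -1/49259 ≈ -2.0301e-5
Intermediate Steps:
v(P) = 2 - P/3
p(F, S) = S (p(F, S) = S*1 = S)
s = 121 (s = 11*11 + 0 = 121 + 0 = 121)
O(U) = 1/(106 + U) (O(U) = 1/(U + 106) = 1/(106 + U))
O(s)/v(I) = 1/((106 + 121)*(2 - ⅓*657)) = 1/(227*(2 - 219)) = (1/227)/(-217) = (1/227)*(-1/217) = -1/49259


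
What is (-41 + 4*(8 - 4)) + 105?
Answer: 80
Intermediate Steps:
(-41 + 4*(8 - 4)) + 105 = (-41 + 4*4) + 105 = (-41 + 16) + 105 = -25 + 105 = 80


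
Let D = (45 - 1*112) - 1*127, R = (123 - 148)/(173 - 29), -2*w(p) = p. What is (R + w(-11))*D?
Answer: -74399/72 ≈ -1033.3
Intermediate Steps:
w(p) = -p/2
R = -25/144 ≈ -0.17361
D = -194 (D = (45 - 112) - 127 = -67 - 127 = -194)
(R + w(-11))*D = (-25/144 - 1/2*(-11))*(-194) = (-25/144 + 11/2)*(-194) = (767/144)*(-194) = -74399/72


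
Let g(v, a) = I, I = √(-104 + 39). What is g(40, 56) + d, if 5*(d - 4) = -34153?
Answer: -34133/5 + I*√65 ≈ -6826.6 + 8.0623*I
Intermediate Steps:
I = I*√65 (I = √(-65) = I*√65 ≈ 8.0623*I)
g(v, a) = I*√65
d = -34133/5 (d = 4 + (⅕)*(-34153) = 4 - 34153/5 = -34133/5 ≈ -6826.6)
g(40, 56) + d = I*√65 - 34133/5 = -34133/5 + I*√65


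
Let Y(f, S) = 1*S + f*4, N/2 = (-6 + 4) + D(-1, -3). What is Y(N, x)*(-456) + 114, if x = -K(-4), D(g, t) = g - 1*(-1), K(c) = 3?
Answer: 8778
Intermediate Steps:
D(g, t) = 1 + g (D(g, t) = g + 1 = 1 + g)
x = -3 (x = -1*3 = -3)
N = -4 (N = 2*((-6 + 4) + (1 - 1)) = 2*(-2 + 0) = 2*(-2) = -4)
Y(f, S) = S + 4*f
Y(N, x)*(-456) + 114 = (-3 + 4*(-4))*(-456) + 114 = (-3 - 16)*(-456) + 114 = -19*(-456) + 114 = 8664 + 114 = 8778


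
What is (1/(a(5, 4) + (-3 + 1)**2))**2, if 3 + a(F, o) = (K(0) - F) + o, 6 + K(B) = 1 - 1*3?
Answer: 1/64 ≈ 0.015625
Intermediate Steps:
K(B) = -8 (K(B) = -6 + (1 - 1*3) = -6 + (1 - 3) = -6 - 2 = -8)
a(F, o) = -11 + o - F (a(F, o) = -3 + ((-8 - F) + o) = -3 + (-8 + o - F) = -11 + o - F)
(1/(a(5, 4) + (-3 + 1)**2))**2 = (1/((-11 + 4 - 1*5) + (-3 + 1)**2))**2 = (1/((-11 + 4 - 5) + (-2)**2))**2 = (1/(-12 + 4))**2 = (1/(-8))**2 = (-1/8)**2 = 1/64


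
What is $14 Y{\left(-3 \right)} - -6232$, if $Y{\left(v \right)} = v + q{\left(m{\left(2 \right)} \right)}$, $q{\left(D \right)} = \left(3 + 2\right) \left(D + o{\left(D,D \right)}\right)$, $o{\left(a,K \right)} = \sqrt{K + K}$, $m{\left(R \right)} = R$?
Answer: $6470$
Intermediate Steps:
$o{\left(a,K \right)} = \sqrt{2} \sqrt{K}$ ($o{\left(a,K \right)} = \sqrt{2 K} = \sqrt{2} \sqrt{K}$)
$q{\left(D \right)} = 5 D + 5 \sqrt{2} \sqrt{D}$ ($q{\left(D \right)} = \left(3 + 2\right) \left(D + \sqrt{2} \sqrt{D}\right) = 5 \left(D + \sqrt{2} \sqrt{D}\right) = 5 D + 5 \sqrt{2} \sqrt{D}$)
$Y{\left(v \right)} = 20 + v$ ($Y{\left(v \right)} = v + \left(5 \cdot 2 + 5 \sqrt{2} \sqrt{2}\right) = v + \left(10 + 10\right) = v + 20 = 20 + v$)
$14 Y{\left(-3 \right)} - -6232 = 14 \left(20 - 3\right) - -6232 = 14 \cdot 17 + 6232 = 238 + 6232 = 6470$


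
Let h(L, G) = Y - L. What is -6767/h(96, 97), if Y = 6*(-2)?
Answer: 6767/108 ≈ 62.657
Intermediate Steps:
Y = -12
h(L, G) = -12 - L
-6767/h(96, 97) = -6767/(-12 - 1*96) = -6767/(-12 - 96) = -6767/(-108) = -6767*(-1/108) = 6767/108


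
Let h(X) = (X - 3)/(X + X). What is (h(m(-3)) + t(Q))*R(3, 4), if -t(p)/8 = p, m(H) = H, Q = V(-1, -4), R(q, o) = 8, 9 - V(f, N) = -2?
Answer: -696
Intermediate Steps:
V(f, N) = 11 (V(f, N) = 9 - 1*(-2) = 9 + 2 = 11)
Q = 11
h(X) = (-3 + X)/(2*X) (h(X) = (-3 + X)/((2*X)) = (-3 + X)*(1/(2*X)) = (-3 + X)/(2*X))
t(p) = -8*p
(h(m(-3)) + t(Q))*R(3, 4) = ((1/2)*(-3 - 3)/(-3) - 8*11)*8 = ((1/2)*(-1/3)*(-6) - 88)*8 = (1 - 88)*8 = -87*8 = -696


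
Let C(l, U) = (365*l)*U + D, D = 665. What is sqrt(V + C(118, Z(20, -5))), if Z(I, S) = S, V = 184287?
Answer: I*sqrt(30398) ≈ 174.35*I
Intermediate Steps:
C(l, U) = 665 + 365*U*l (C(l, U) = (365*l)*U + 665 = 365*U*l + 665 = 665 + 365*U*l)
sqrt(V + C(118, Z(20, -5))) = sqrt(184287 + (665 + 365*(-5)*118)) = sqrt(184287 + (665 - 215350)) = sqrt(184287 - 214685) = sqrt(-30398) = I*sqrt(30398)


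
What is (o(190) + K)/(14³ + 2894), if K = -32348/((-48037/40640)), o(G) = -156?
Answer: 653564474/135416303 ≈ 4.8263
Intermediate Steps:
K = 1314622720/48037 (K = -32348/((-48037*1/40640)) = -32348/(-48037/40640) = -32348*(-40640/48037) = 1314622720/48037 ≈ 27367.)
(o(190) + K)/(14³ + 2894) = (-156 + 1314622720/48037)/(14³ + 2894) = 1307128948/(48037*(2744 + 2894)) = (1307128948/48037)/5638 = (1307128948/48037)*(1/5638) = 653564474/135416303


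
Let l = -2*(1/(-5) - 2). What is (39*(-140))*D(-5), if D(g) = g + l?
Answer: 3276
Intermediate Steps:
l = 22/5 (l = -2*(-1/5 - 2) = -2*(-11/5) = 22/5 ≈ 4.4000)
D(g) = 22/5 + g (D(g) = g + 22/5 = 22/5 + g)
(39*(-140))*D(-5) = (39*(-140))*(22/5 - 5) = -5460*(-3/5) = 3276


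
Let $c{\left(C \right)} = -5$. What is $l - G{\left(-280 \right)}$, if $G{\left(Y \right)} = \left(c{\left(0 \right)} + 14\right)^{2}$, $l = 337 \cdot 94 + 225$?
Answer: $31822$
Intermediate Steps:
$l = 31903$ ($l = 31678 + 225 = 31903$)
$G{\left(Y \right)} = 81$ ($G{\left(Y \right)} = \left(-5 + 14\right)^{2} = 9^{2} = 81$)
$l - G{\left(-280 \right)} = 31903 - 81 = 31822$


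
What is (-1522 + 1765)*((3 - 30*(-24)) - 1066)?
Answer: -83349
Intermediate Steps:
(-1522 + 1765)*((3 - 30*(-24)) - 1066) = 243*((3 + 720) - 1066) = 243*(723 - 1066) = 243*(-343) = -83349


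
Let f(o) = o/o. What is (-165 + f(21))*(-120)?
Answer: 19680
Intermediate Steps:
f(o) = 1
(-165 + f(21))*(-120) = (-165 + 1)*(-120) = -164*(-120) = 19680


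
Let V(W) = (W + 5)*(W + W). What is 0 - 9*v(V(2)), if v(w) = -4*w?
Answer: 1008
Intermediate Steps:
V(W) = 2*W*(5 + W) (V(W) = (5 + W)*(2*W) = 2*W*(5 + W))
0 - 9*v(V(2)) = 0 - (-36)*2*2*(5 + 2) = 0 - (-36)*2*2*7 = 0 - (-36)*28 = 0 - 9*(-112) = 0 + 1008 = 1008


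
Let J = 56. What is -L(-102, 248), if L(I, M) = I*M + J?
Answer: 25240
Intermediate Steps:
L(I, M) = 56 + I*M (L(I, M) = I*M + 56 = 56 + I*M)
-L(-102, 248) = -(56 - 102*248) = -(56 - 25296) = -1*(-25240) = 25240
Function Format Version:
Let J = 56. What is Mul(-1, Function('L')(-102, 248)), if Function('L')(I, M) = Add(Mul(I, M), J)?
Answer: 25240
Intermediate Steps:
Function('L')(I, M) = Add(56, Mul(I, M)) (Function('L')(I, M) = Add(Mul(I, M), 56) = Add(56, Mul(I, M)))
Mul(-1, Function('L')(-102, 248)) = Mul(-1, Add(56, Mul(-102, 248))) = Mul(-1, Add(56, -25296)) = Mul(-1, -25240) = 25240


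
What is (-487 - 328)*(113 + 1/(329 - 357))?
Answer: -2577845/28 ≈ -92066.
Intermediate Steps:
(-487 - 328)*(113 + 1/(329 - 357)) = -815*(113 + 1/(-28)) = -815*(113 - 1/28) = -815*3163/28 = -2577845/28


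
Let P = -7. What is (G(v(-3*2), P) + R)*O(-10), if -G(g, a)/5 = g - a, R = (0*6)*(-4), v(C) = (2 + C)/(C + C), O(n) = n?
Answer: 1100/3 ≈ 366.67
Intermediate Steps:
v(C) = (2 + C)/(2*C) (v(C) = (2 + C)/((2*C)) = (2 + C)*(1/(2*C)) = (2 + C)/(2*C))
R = 0 (R = 0*(-4) = 0)
G(g, a) = -5*g + 5*a (G(g, a) = -5*(g - a) = -5*g + 5*a)
(G(v(-3*2), P) + R)*O(-10) = ((-5*(2 - 3*2)/(2*((-3*2))) + 5*(-7)) + 0)*(-10) = ((-5*(2 - 6)/(2*(-6)) - 35) + 0)*(-10) = ((-5*(-1)*(-4)/(2*6) - 35) + 0)*(-10) = ((-5*1/3 - 35) + 0)*(-10) = ((-5/3 - 35) + 0)*(-10) = (-110/3 + 0)*(-10) = -110/3*(-10) = 1100/3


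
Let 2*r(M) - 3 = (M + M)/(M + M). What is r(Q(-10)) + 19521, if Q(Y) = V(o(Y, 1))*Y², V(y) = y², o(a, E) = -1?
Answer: 19523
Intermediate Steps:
Q(Y) = Y² (Q(Y) = (-1)²*Y² = 1*Y² = Y²)
r(M) = 2 (r(M) = 3/2 + ((M + M)/(M + M))/2 = 3/2 + ((2*M)/((2*M)))/2 = 3/2 + ((2*M)*(1/(2*M)))/2 = 3/2 + (½)*1 = 3/2 + ½ = 2)
r(Q(-10)) + 19521 = 2 + 19521 = 19523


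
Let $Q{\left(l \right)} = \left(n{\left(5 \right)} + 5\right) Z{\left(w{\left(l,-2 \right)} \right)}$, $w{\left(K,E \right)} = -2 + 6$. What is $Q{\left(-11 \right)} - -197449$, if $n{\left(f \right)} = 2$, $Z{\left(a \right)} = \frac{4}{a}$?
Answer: $197456$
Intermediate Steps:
$w{\left(K,E \right)} = 4$
$Q{\left(l \right)} = 7$ ($Q{\left(l \right)} = \left(2 + 5\right) \frac{4}{4} = 7 \cdot 4 \cdot \frac{1}{4} = 7 \cdot 1 = 7$)
$Q{\left(-11 \right)} - -197449 = 7 - -197449 = 7 + 197449 = 197456$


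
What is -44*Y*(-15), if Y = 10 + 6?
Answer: 10560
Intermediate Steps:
Y = 16
-44*Y*(-15) = -44*16*(-15) = -704*(-15) = 10560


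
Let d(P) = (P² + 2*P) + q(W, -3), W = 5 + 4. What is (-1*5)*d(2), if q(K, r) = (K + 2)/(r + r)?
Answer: -185/6 ≈ -30.833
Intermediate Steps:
W = 9
q(K, r) = (2 + K)/(2*r) (q(K, r) = (2 + K)/((2*r)) = (2 + K)*(1/(2*r)) = (2 + K)/(2*r))
d(P) = -11/6 + P² + 2*P (d(P) = (P² + 2*P) + (½)*(2 + 9)/(-3) = (P² + 2*P) + (½)*(-⅓)*11 = (P² + 2*P) - 11/6 = -11/6 + P² + 2*P)
(-1*5)*d(2) = (-1*5)*(-11/6 + 2² + 2*2) = -5*(-11/6 + 4 + 4) = -5*37/6 = -185/6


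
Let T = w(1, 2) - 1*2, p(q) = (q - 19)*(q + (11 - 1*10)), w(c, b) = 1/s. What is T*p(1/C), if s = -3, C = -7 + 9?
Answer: 259/4 ≈ 64.750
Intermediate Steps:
C = 2
w(c, b) = -⅓ (w(c, b) = 1/(-3) = -⅓)
p(q) = (1 + q)*(-19 + q) (p(q) = (-19 + q)*(q + (11 - 10)) = (-19 + q)*(q + 1) = (-19 + q)*(1 + q) = (1 + q)*(-19 + q))
T = -7/3 (T = -⅓ - 1*2 = -⅓ - 2 = -7/3 ≈ -2.3333)
T*p(1/C) = -7*(-19 + (1/2)² - 18/2)/3 = -7*(-19 + (½)² - 18*½)/3 = -7*(-19 + ¼ - 9)/3 = -7/3*(-111/4) = 259/4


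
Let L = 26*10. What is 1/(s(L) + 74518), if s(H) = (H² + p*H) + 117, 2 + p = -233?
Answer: 1/81135 ≈ 1.2325e-5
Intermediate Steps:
p = -235 (p = -2 - 233 = -235)
L = 260
s(H) = 117 + H² - 235*H (s(H) = (H² - 235*H) + 117 = 117 + H² - 235*H)
1/(s(L) + 74518) = 1/((117 + 260² - 235*260) + 74518) = 1/((117 + 67600 - 61100) + 74518) = 1/(6617 + 74518) = 1/81135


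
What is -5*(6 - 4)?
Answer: -10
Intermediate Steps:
-5*(6 - 4) = -5*2 = -10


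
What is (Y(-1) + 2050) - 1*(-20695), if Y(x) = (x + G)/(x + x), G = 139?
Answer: 22676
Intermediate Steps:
Y(x) = (139 + x)/(2*x) (Y(x) = (x + 139)/(x + x) = (139 + x)/((2*x)) = (139 + x)*(1/(2*x)) = (139 + x)/(2*x))
(Y(-1) + 2050) - 1*(-20695) = ((½)*(139 - 1)/(-1) + 2050) - 1*(-20695) = ((½)*(-1)*138 + 2050) + 20695 = (-69 + 2050) + 20695 = 1981 + 20695 = 22676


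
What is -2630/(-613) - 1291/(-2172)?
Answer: 6503743/1331436 ≈ 4.8848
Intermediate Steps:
-2630/(-613) - 1291/(-2172) = -2630*(-1/613) - 1291*(-1/2172) = 2630/613 + 1291/2172 = 6503743/1331436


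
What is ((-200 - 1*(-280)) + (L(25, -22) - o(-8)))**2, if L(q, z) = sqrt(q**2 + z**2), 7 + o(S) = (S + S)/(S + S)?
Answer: (86 + sqrt(1109))**2 ≈ 14233.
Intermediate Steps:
o(S) = -6 (o(S) = -7 + (S + S)/(S + S) = -7 + (2*S)/((2*S)) = -7 + (2*S)*(1/(2*S)) = -7 + 1 = -6)
((-200 - 1*(-280)) + (L(25, -22) - o(-8)))**2 = ((-200 - 1*(-280)) + (sqrt(25**2 + (-22)**2) - 1*(-6)))**2 = ((-200 + 280) + (sqrt(625 + 484) + 6))**2 = (80 + (sqrt(1109) + 6))**2 = (80 + (6 + sqrt(1109)))**2 = (86 + sqrt(1109))**2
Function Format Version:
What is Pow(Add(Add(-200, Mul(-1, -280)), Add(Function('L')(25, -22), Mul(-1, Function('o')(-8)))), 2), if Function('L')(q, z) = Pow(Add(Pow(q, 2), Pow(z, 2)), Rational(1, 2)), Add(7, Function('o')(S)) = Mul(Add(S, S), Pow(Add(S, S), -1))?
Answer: Pow(Add(86, Pow(1109, Rational(1, 2))), 2) ≈ 14233.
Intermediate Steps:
Function('o')(S) = -6 (Function('o')(S) = Add(-7, Mul(Add(S, S), Pow(Add(S, S), -1))) = Add(-7, Mul(Mul(2, S), Pow(Mul(2, S), -1))) = Add(-7, Mul(Mul(2, S), Mul(Rational(1, 2), Pow(S, -1)))) = Add(-7, 1) = -6)
Pow(Add(Add(-200, Mul(-1, -280)), Add(Function('L')(25, -22), Mul(-1, Function('o')(-8)))), 2) = Pow(Add(Add(-200, Mul(-1, -280)), Add(Pow(Add(Pow(25, 2), Pow(-22, 2)), Rational(1, 2)), Mul(-1, -6))), 2) = Pow(Add(Add(-200, 280), Add(Pow(Add(625, 484), Rational(1, 2)), 6)), 2) = Pow(Add(80, Add(Pow(1109, Rational(1, 2)), 6)), 2) = Pow(Add(80, Add(6, Pow(1109, Rational(1, 2)))), 2) = Pow(Add(86, Pow(1109, Rational(1, 2))), 2)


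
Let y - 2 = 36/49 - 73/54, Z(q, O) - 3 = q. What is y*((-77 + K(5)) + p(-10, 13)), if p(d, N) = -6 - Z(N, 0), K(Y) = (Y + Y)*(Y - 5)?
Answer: -40249/294 ≈ -136.90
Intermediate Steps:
K(Y) = 2*Y*(-5 + Y) (K(Y) = (2*Y)*(-5 + Y) = 2*Y*(-5 + Y))
Z(q, O) = 3 + q
p(d, N) = -9 - N (p(d, N) = -6 - (3 + N) = -6 + (-3 - N) = -9 - N)
y = 3659/2646 (y = 2 + (36/49 - 73/54) = 2 - 1633/2646 = 3659/2646 ≈ 1.3828)
y*((-77 + K(5)) + p(-10, 13)) = 3659*((-77 + 2*5*(-5 + 5)) + (-9 - 1*13))/2646 = 3659*((-77 + 2*5*0) + (-9 - 13))/2646 = 3659*((-77 + 0) - 22)/2646 = 3659*(-77 - 22)/2646 = (3659/2646)*(-99) = -40249/294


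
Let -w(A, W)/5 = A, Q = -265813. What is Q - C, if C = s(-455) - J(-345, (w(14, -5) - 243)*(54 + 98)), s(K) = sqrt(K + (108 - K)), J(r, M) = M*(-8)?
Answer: 114795 - 6*sqrt(3) ≈ 1.1478e+5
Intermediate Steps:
w(A, W) = -5*A
J(r, M) = -8*M
s(K) = 6*sqrt(3) (s(K) = sqrt(108) = 6*sqrt(3))
C = -380608 + 6*sqrt(3) (C = 6*sqrt(3) - (-8)*(-5*14 - 243)*(54 + 98) = 6*sqrt(3) - (-8)*(-70 - 243)*152 = 6*sqrt(3) - (-8)*(-313*152) = 6*sqrt(3) - (-8)*(-47576) = 6*sqrt(3) - 1*380608 = 6*sqrt(3) - 380608 = -380608 + 6*sqrt(3) ≈ -3.8060e+5)
Q - C = -265813 - (-380608 + 6*sqrt(3)) = -265813 + (380608 - 6*sqrt(3)) = 114795 - 6*sqrt(3)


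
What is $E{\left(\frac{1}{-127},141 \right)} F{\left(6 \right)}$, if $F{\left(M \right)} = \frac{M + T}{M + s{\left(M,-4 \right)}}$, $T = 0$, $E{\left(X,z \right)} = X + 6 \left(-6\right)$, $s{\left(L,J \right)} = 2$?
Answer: $- \frac{13719}{508} \approx -27.006$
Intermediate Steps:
$E{\left(X,z \right)} = -36 + X$ ($E{\left(X,z \right)} = X - 36 = -36 + X$)
$F{\left(M \right)} = \frac{M}{2 + M}$ ($F{\left(M \right)} = \frac{M + 0}{M + 2} = \frac{M}{2 + M}$)
$E{\left(\frac{1}{-127},141 \right)} F{\left(6 \right)} = \left(-36 + \frac{1}{-127}\right) \frac{6}{2 + 6} = \left(-36 - \frac{1}{127}\right) \frac{6}{8} = - \frac{4573 \cdot 6 \cdot \frac{1}{8}}{127} = \left(- \frac{4573}{127}\right) \frac{3}{4} = - \frac{13719}{508}$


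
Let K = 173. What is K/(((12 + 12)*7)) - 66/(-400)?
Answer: 2509/2100 ≈ 1.1948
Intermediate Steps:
K/(((12 + 12)*7)) - 66/(-400) = 173/(((12 + 12)*7)) - 66/(-400) = 173/((24*7)) - 66*(-1/400) = 173/168 + 33/200 = 2509/2100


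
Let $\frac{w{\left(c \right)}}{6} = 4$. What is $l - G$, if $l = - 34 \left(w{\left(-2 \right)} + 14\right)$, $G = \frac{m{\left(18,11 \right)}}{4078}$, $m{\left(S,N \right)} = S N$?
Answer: $- \frac{2634487}{2039} \approx -1292.0$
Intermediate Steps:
$m{\left(S,N \right)} = N S$
$w{\left(c \right)} = 24$ ($w{\left(c \right)} = 6 \cdot 4 = 24$)
$G = \frac{99}{2039}$ ($G = \frac{11 \cdot 18}{4078} = 198 \cdot \frac{1}{4078} = \frac{99}{2039} \approx 0.048553$)
$l = -1292$ ($l = - 34 \left(24 + 14\right) = \left(-34\right) 38 = -1292$)
$l - G = -1292 - \frac{99}{2039} = - \frac{2634487}{2039}$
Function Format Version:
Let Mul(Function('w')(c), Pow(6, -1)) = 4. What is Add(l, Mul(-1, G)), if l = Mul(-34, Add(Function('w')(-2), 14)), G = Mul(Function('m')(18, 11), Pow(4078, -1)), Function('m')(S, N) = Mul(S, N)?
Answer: Rational(-2634487, 2039) ≈ -1292.0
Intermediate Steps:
Function('m')(S, N) = Mul(N, S)
Function('w')(c) = 24 (Function('w')(c) = Mul(6, 4) = 24)
G = Rational(99, 2039) (G = Mul(Mul(11, 18), Pow(4078, -1)) = Mul(198, Rational(1, 4078)) = Rational(99, 2039) ≈ 0.048553)
l = -1292 (l = Mul(-34, Add(24, 14)) = Mul(-34, 38) = -1292)
Add(l, Mul(-1, G)) = Add(-1292, Mul(-1, Rational(99, 2039))) = Add(-1292, Rational(-99, 2039)) = Rational(-2634487, 2039)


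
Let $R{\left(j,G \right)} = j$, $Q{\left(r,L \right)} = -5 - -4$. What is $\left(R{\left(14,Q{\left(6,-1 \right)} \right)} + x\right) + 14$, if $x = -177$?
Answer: $-149$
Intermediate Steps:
$Q{\left(r,L \right)} = -1$ ($Q{\left(r,L \right)} = -5 + 4 = -1$)
$\left(R{\left(14,Q{\left(6,-1 \right)} \right)} + x\right) + 14 = \left(14 - 177\right) + 14 = -163 + 14 = -149$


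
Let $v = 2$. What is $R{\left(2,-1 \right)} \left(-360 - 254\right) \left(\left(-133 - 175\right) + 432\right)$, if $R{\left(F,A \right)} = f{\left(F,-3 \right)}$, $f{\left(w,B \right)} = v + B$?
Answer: $76136$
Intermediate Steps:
$f{\left(w,B \right)} = 2 + B$
$R{\left(F,A \right)} = -1$ ($R{\left(F,A \right)} = 2 - 3 = -1$)
$R{\left(2,-1 \right)} \left(-360 - 254\right) \left(\left(-133 - 175\right) + 432\right) = - \left(-360 - 254\right) \left(\left(-133 - 175\right) + 432\right) = - \left(-614\right) \left(\left(-133 - 175\right) + 432\right) = - \left(-614\right) \left(-308 + 432\right) = - \left(-614\right) 124 = \left(-1\right) \left(-76136\right) = 76136$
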